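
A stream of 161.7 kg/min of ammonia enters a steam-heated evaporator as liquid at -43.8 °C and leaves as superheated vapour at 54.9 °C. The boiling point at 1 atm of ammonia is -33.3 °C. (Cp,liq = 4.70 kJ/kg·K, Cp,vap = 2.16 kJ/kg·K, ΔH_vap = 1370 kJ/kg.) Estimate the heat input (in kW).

Q = 4340 kW

liquid -43.8→-33.3 °C: 49.35 kJ/kg
vaporisation at -33.3 °C: 1370 kJ/kg
vapour -33.3→54.9 °C: 190.51 kJ/kg
Δh = 49.35 + 1370 + 190.51 = 1609.9 kJ/kg
Q = ṁ·Δh = 161.7 kg/min × 1609.9 kJ/kg = 260310 kJ/min
|Q| = 4338.6 kW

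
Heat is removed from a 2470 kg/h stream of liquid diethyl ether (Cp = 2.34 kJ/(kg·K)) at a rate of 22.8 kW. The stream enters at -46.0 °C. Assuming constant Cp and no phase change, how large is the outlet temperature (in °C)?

Q = 22.8 kW = 82080 kJ/h
ΔT = Q/(ṁ·Cp) = 82080/(2470×2.34) = 14.201 K
T_out = -46.0 − 14.201 = -60.201 °C

T_out = -60.2 °C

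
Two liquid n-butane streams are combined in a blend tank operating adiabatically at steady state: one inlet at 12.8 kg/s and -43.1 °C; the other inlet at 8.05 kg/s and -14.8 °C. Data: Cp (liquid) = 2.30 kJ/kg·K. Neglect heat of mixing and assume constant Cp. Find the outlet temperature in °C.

Energy balance with Q = 0: Σ ṁᵢCp,ᵢ(T_out − Tᵢ) = 0
Σ ṁᵢCp,ᵢTᵢ = 12.8×2.30×-43.1 + 8.05×2.30×-14.8 = -1542.9
Σ ṁᵢCp,ᵢ = 12.8×2.30 + 8.05×2.30 = 47.955
T_out = -1542.9 / 47.955 = -32.174 °C

T_out = -32.2 °C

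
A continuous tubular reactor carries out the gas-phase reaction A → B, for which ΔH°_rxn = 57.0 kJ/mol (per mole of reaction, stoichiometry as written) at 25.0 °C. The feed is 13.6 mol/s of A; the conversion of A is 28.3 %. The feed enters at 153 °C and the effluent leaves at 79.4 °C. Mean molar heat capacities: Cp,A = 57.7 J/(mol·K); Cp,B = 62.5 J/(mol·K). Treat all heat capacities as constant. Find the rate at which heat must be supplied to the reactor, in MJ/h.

Extent of reaction ξ = 0.283 × 13.6 = 3.8488 mol/s
Reaction term: ξ·ΔH°_rxn = 3.8488 × 57.0 = 219.38 kJ/s
Sensible, feed 153→25 °C: -100.44 kJ/s
Outlet flows (mol/s): A 9.7512, B 3.8488
Sensible, products 25→79.4 °C: 43.694 kJ/s
Q = ΔH = 162.63 kJ/s = 162.63 kW
Heat supplied = 585.47 MJ/h

Q_in = 585 MJ/h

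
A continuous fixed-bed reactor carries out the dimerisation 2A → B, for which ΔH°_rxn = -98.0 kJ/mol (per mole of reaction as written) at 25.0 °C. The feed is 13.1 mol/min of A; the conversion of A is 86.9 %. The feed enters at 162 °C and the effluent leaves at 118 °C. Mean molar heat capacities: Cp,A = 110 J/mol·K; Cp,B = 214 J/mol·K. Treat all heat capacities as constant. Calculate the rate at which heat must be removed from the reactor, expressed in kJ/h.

Extent of reaction ξ = 0.869 × 13.1 / 2 = 5.6919 mol/min
Reaction term: ξ·ΔH°_rxn = 5.6919 × -98.0 = -557.81 kJ/min
Sensible, feed 162→25 °C: -197.42 kJ/min
Outlet flows (mol/min): A 1.7161, B 5.6919
Sensible, products 25→118 °C: 130.84 kJ/min
Q = ΔH = -624.39 kJ/min = -10.407 kW
Heat removed = 37463 kJ/h

Q_out = 37500 kJ/h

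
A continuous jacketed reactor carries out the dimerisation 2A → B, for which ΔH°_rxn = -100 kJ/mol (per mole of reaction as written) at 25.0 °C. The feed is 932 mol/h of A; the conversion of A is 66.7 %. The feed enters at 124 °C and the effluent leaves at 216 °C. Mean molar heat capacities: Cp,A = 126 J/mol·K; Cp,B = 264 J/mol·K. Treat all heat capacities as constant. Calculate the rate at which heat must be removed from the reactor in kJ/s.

Extent of reaction ξ = 0.667 × 932 / 2 = 310.82 mol/h
Reaction term: ξ·ΔH°_rxn = 310.82 × -100 = -31082 kJ/h
Sensible, feed 124→25 °C: -11626 kJ/h
Outlet flows (mol/h): A 310.36, B 310.82
Sensible, products 25→216 °C: 23142 kJ/h
Q = ΔH = -19566 kJ/h = -5.435 kW
Heat removed = 5.435 kJ/s

Q_out = 5.44 kJ/s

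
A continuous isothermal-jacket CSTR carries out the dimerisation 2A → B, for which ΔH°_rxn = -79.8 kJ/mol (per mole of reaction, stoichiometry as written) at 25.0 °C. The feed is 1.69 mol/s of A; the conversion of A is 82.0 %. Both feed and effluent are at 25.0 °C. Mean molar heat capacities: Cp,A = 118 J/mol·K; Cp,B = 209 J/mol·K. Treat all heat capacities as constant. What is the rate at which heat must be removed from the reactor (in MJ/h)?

Q_out = 199 MJ/h

Extent of reaction ξ = 0.820 × 1.69 / 2 = 0.6929 mol/s
Reaction term: ξ·ΔH°_rxn = 0.6929 × -79.8 = -55.293 kJ/s
Q = ΔH = -55.293 kJ/s = -55.293 kW
Heat removed = 199.06 MJ/h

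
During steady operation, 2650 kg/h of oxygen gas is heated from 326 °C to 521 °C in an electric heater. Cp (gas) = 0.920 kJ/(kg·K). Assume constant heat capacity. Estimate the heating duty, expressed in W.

Q = ṁ·Cp·ΔT = 2650 × 0.920 × (521 − 326) = 475410 kJ/h
Converting: 475410 / 3600 s = 132.06 kW
Heating duty = 132060 W

Q = 132000 W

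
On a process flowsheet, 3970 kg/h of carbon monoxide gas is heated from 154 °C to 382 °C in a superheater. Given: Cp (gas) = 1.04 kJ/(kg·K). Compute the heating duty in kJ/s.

Q = 261 kJ/s

Q = ṁ·Cp·ΔT = 3970 × 1.04 × (382 − 154) = 941370 kJ/h
Converting: 941370 / 3600 s = 261.49 kW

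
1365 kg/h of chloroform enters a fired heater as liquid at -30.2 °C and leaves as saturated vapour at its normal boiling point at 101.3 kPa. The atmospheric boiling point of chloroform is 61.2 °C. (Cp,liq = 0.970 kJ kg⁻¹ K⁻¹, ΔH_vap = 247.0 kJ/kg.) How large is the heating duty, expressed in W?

liquid -30.2→61.2 °C: 88.658 kJ/kg
vaporisation at 61.2 °C: 247 kJ/kg
Δh = 88.658 + 247 = 335.66 kJ/kg
Q = ṁ·Δh = 1365 kg/h × 335.66 kJ/kg = 458170 kJ/h
|Q| = 127.27 kW = 127270 W

Q = 127000 W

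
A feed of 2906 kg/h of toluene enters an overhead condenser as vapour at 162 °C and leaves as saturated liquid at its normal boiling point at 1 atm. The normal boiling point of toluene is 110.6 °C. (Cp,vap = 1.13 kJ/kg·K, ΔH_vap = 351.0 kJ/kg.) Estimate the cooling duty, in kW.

vapour 162→110.6 °C: -58.082 kJ/kg
condensation at 110.6 °C: -351 kJ/kg
Δh = -58.082 + -351 = -409.08 kJ/kg
Q = ṁ·Δh = 2906 kg/h × -409.08 kJ/kg = -1.1888e+06 kJ/h
|Q| = 330.22 kW

Q_c = 330 kW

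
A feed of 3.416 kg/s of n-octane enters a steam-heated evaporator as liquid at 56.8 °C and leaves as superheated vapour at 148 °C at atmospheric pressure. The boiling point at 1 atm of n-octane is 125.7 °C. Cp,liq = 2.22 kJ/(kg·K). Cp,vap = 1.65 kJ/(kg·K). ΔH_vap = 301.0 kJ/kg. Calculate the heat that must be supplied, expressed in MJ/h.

liquid 56.8→125.7 °C: 152.96 kJ/kg
vaporisation at 125.7 °C: 301 kJ/kg
vapour 125.7→148 °C: 36.795 kJ/kg
Δh = 152.96 + 301 + 36.795 = 490.75 kJ/kg
Q = ṁ·Δh = 3.416 kg/s × 490.75 kJ/kg = 1676.4 kJ/s
|Q| = 1676.4 kW = 6035.1 MJ/h

Q = 6040 MJ/h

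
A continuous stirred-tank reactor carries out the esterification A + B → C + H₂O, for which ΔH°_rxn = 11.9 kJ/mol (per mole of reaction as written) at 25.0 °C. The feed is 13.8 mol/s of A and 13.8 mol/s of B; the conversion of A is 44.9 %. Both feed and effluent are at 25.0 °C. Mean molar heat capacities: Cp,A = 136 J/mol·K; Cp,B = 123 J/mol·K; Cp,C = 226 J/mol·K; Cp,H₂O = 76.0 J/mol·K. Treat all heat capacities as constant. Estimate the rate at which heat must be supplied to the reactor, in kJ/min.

Q_in = 4420 kJ/min

Extent of reaction ξ = 0.449 × 13.8 = 6.1962 mol/s
Reaction term: ξ·ΔH°_rxn = 6.1962 × 11.9 = 73.735 kJ/s
Q = ΔH = 73.735 kJ/s = 73.735 kW
Heat supplied = 4424.1 kJ/min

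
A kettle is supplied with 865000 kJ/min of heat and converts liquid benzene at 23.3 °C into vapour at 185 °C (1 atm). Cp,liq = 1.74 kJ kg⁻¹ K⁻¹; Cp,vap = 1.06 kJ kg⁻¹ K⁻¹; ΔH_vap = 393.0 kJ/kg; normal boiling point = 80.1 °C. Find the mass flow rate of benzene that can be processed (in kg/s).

ṁ = 23.9 kg/s

Δh = 1.74×(80.1−23.3) + 393.0 + 1.06×(185−80.1) = 603.03 kJ/kg
Q = 865000 kJ/min = 14417 kJ/s = 14417 kJ/s
ṁ = Q/Δh = 14417 / 603.03 = 23.907 kg/s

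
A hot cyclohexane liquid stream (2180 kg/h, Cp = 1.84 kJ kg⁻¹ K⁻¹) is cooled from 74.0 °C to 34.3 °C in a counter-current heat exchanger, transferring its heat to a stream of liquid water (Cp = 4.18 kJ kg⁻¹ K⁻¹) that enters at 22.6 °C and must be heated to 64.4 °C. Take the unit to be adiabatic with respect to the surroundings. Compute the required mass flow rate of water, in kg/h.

Heat released by hot stream: Q = 2180 × 1.84 × (74.0 − 34.3) = 159240 kJ/h
Energy balance on cold side (adiabatic exchanger): Q = ṁ_c·Cp_c·(T_c,out − T_c,in)
ṁ_c = 159240 / [4.18 × (64.4 − 22.6)] = 911.41 kg/h

ṁ_c = 911 kg/h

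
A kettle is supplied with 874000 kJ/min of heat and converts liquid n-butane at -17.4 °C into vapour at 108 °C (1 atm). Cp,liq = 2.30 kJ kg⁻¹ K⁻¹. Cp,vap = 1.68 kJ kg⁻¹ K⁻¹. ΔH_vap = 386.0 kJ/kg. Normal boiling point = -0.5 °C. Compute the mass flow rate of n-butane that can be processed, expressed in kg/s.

ṁ = 24.0 kg/s

Δh = 2.30×(-0.5−-17.4) + 386.0 + 1.68×(108−-0.5) = 607.15 kJ/kg
Q = 874000 kJ/min = 14567 kJ/s = 14567 kJ/s
ṁ = Q/Δh = 14567 / 607.15 = 23.992 kg/s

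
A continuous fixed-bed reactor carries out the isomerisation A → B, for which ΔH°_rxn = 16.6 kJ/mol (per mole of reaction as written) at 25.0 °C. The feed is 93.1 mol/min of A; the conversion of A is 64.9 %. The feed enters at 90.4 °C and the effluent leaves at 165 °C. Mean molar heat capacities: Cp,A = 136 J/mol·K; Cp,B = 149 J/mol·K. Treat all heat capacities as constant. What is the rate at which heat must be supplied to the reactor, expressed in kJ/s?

Q_in = 34.3 kJ/s

Extent of reaction ξ = 0.649 × 93.1 = 60.422 mol/min
Reaction term: ξ·ΔH°_rxn = 60.422 × 16.6 = 1003 kJ/min
Sensible, feed 90.4→25 °C: -828.07 kJ/min
Outlet flows (mol/min): A 32.678, B 60.422
Sensible, products 25→165 °C: 1882.6 kJ/min
Q = ΔH = 2057.5 kJ/min = 34.292 kW
Heat supplied = 34.292 kJ/s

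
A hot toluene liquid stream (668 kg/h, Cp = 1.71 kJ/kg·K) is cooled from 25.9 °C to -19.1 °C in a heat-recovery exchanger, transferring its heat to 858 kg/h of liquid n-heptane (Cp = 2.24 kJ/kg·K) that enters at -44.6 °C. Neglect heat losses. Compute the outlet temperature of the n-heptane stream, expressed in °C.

T_c,out = -17.9 °C

Heat released by hot stream: Q = 668 × 1.71 × (25.9 − -19.1) = 51403 kJ/h
Energy balance on cold side (adiabatic exchanger): Q = ṁ_c·Cp_c·(T_c,out − T_c,in)
T_c,out = -44.6 + 51403/(858 × 2.24) = -17.855 °C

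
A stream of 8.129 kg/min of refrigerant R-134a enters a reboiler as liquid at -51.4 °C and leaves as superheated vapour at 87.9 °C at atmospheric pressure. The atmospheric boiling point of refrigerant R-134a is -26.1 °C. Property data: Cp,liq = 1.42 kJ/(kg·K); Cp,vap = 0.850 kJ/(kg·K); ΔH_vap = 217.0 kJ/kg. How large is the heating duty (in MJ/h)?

Q = 171 MJ/h

liquid -51.4→-26.1 °C: 35.926 kJ/kg
vaporisation at -26.1 °C: 217 kJ/kg
vapour -26.1→87.9 °C: 96.9 kJ/kg
Δh = 35.926 + 217 + 96.9 = 349.83 kJ/kg
Q = ṁ·Δh = 8.129 kg/min × 349.83 kJ/kg = 2843.7 kJ/min
|Q| = 47.396 kW = 170.62 MJ/h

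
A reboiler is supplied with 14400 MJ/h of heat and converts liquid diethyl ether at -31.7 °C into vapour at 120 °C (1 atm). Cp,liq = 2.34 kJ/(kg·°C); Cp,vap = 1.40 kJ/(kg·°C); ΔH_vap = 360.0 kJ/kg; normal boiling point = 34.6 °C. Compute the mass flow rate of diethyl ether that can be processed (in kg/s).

ṁ = 6.30 kg/s

Δh = 2.34×(34.6−-31.7) + 360.0 + 1.40×(120−34.6) = 634.7 kJ/kg
Q = 14400 MJ/h = 4000 kJ/s = 4000 kJ/s
ṁ = Q/Δh = 4000 / 634.7 = 6.3022 kg/s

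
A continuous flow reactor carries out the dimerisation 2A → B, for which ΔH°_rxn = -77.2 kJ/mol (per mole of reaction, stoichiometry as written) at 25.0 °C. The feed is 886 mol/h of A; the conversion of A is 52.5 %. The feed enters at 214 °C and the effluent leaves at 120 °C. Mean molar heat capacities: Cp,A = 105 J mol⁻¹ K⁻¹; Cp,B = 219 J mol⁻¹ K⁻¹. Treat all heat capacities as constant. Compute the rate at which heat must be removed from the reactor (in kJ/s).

Extent of reaction ξ = 0.525 × 886 / 2 = 232.58 mol/h
Reaction term: ξ·ΔH°_rxn = 232.58 × -77.2 = -17955 kJ/h
Sensible, feed 214→25 °C: -17583 kJ/h
Outlet flows (mol/h): A 420.85, B 232.58
Sensible, products 25→120 °C: 9036.7 kJ/h
Q = ΔH = -26501 kJ/h = -7.3613 kW
Heat removed = 7.3613 kJ/s

Q_out = 7.36 kJ/s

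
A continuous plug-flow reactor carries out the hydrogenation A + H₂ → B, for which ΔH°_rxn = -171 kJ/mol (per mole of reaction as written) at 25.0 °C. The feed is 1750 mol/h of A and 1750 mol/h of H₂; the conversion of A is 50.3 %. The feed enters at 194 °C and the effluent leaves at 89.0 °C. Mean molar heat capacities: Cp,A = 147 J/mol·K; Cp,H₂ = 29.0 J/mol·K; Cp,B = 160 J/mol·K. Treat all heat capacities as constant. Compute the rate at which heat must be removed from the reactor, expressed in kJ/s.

Q_out = 51.0 kJ/s

Extent of reaction ξ = 0.503 × 1750 = 880.25 mol/h
Reaction term: ξ·ΔH°_rxn = 880.25 × -171 = -150520 kJ/h
Sensible, feed 194→25 °C: -52052 kJ/h
Outlet flows (mol/h): A 869.75, H₂ 869.75, B 880.25
Sensible, products 25→89.0 °C: 18811 kJ/h
Q = ΔH = -183760 kJ/h = -51.046 kW
Heat removed = 51.046 kJ/s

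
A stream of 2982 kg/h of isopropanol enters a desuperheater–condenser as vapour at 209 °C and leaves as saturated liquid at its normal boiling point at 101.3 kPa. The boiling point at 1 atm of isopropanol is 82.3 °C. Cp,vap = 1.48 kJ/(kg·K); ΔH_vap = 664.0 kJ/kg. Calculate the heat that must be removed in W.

Q_c = 705000 W

vapour 209→82.3 °C: -187.52 kJ/kg
condensation at 82.3 °C: -664 kJ/kg
Δh = -187.52 + -664 = -851.52 kJ/kg
Q = ṁ·Δh = 2982 kg/h × -851.52 kJ/kg = -2.5392e+06 kJ/h
|Q| = 705.34 kW = 705340 W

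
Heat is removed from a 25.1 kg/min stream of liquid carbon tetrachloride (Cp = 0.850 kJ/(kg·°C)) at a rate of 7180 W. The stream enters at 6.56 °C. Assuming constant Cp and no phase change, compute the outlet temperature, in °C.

Q = 7180 W = 430.8 kJ/min
ΔT = Q/(ṁ·Cp) = 430.8/(25.1×0.850) = 20.192 K
T_out = 6.56 − 20.192 = -13.632 °C

T_out = -13.6 °C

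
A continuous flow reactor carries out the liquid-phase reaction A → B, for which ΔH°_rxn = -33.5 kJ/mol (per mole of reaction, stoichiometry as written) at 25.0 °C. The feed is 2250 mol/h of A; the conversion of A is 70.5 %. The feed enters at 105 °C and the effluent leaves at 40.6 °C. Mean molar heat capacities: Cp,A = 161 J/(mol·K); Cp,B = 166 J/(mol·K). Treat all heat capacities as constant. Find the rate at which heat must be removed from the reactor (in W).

Extent of reaction ξ = 0.705 × 2250 = 1586.2 mol/h
Reaction term: ξ·ΔH°_rxn = 1586.2 × -33.5 = -53139 kJ/h
Sensible, feed 105→25 °C: -28980 kJ/h
Outlet flows (mol/h): A 663.75, B 1586.2
Sensible, products 25→40.6 °C: 5774.8 kJ/h
Q = ΔH = -76345 kJ/h = -21.207 kW
Heat removed = 21207 W

Q_out = 21200 W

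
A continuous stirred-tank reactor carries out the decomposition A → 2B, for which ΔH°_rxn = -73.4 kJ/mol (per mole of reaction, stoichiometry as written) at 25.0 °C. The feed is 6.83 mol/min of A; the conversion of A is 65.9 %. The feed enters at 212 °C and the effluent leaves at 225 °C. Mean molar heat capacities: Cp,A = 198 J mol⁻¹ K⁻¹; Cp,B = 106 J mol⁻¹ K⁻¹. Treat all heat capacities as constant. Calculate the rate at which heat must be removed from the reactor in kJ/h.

Q_out = 18000 kJ/h

Extent of reaction ξ = 0.659 × 6.83 = 4.501 mol/min
Reaction term: ξ·ΔH°_rxn = 4.501 × -73.4 = -330.37 kJ/min
Sensible, feed 212→25 °C: -252.89 kJ/min
Outlet flows (mol/min): A 2.329, B 9.0019
Sensible, products 25→225 °C: 283.07 kJ/min
Q = ΔH = -300.19 kJ/min = -5.0031 kW
Heat removed = 18011 kJ/h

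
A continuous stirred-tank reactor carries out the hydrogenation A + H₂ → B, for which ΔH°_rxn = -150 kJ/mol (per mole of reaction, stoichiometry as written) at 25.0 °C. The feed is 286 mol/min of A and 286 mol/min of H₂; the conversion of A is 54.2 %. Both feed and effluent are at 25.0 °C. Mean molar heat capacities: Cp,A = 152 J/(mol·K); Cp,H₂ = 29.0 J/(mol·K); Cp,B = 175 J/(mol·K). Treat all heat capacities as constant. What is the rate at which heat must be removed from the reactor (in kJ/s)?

Q_out = 388 kJ/s

Extent of reaction ξ = 0.542 × 286 = 155.01 mol/min
Reaction term: ξ·ΔH°_rxn = 155.01 × -150 = -23252 kJ/min
Q = ΔH = -23252 kJ/min = -387.53 kW
Heat removed = 387.53 kJ/s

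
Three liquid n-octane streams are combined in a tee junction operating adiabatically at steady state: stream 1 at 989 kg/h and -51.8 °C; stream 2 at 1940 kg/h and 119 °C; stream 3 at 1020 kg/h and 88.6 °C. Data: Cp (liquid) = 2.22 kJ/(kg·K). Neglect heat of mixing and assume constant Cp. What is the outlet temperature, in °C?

No heat crosses the boundary, so H_out = H_in.
T_out = Σ ṁᵢCp,ᵢTᵢ / Σ ṁᵢCp,ᵢ
      = 599400 / 8766.8 = 68.372 °C

T_out = 68.4 °C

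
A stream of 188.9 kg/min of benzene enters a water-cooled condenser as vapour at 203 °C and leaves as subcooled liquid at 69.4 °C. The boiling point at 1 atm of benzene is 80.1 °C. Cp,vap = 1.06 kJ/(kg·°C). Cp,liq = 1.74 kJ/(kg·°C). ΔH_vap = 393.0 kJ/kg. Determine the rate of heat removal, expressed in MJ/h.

Q_c = 6140 MJ/h

vapour 203→80.1 °C: -130.27 kJ/kg
condensation at 80.1 °C: -393 kJ/kg
liquid 80.1→69.4 °C: -18.618 kJ/kg
Δh = -130.27 + -393 + -18.618 = -541.89 kJ/kg
Q = ṁ·Δh = 188.9 kg/min × -541.89 kJ/kg = -102360 kJ/min
|Q| = 1706.1 kW = 6141.8 MJ/h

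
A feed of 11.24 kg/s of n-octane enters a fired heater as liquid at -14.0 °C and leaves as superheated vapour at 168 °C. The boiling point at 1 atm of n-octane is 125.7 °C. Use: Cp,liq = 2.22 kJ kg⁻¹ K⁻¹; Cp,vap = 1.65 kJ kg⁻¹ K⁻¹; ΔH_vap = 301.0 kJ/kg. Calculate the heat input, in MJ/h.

Q = 27600 MJ/h

liquid -14.0→125.7 °C: 310.13 kJ/kg
vaporisation at 125.7 °C: 301 kJ/kg
vapour 125.7→168 °C: 69.795 kJ/kg
Δh = 310.13 + 301 + 69.795 = 680.93 kJ/kg
Q = ṁ·Δh = 11.24 kg/s × 680.93 kJ/kg = 7653.6 kJ/s
|Q| = 7653.6 kW = 27553 MJ/h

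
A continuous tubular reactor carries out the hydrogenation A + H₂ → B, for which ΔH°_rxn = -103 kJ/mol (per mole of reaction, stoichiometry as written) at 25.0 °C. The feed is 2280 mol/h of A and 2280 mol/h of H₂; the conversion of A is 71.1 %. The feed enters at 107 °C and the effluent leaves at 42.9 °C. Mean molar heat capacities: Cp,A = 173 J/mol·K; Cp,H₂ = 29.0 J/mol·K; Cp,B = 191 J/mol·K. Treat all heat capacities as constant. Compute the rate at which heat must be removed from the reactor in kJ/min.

Extent of reaction ξ = 0.711 × 2280 = 1621.1 mol/h
Reaction term: ξ·ΔH°_rxn = 1621.1 × -103 = -166970 kJ/h
Sensible, feed 107→25 °C: -37766 kJ/h
Outlet flows (mol/h): A 658.92, H₂ 658.92, B 1621.1
Sensible, products 25→42.9 °C: 7924.8 kJ/h
Q = ΔH = -196810 kJ/h = -54.67 kW
Heat removed = 3280.2 kJ/min

Q_out = 3280 kJ/min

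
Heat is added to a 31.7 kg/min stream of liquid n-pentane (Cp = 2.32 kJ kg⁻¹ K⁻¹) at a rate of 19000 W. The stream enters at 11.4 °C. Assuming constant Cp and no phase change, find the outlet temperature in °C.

T_out = 26.9 °C

Q = 19000 W = 1140 kJ/min
ΔT = Q/(ṁ·Cp) = 1140/(31.7×2.32) = 15.501 K
T_out = 11.4 + 15.501 = 26.901 °C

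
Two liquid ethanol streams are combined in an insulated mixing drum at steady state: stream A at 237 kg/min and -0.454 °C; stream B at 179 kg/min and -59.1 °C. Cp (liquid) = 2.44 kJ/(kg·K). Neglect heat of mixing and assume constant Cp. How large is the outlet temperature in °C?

Adiabatic, steady state ⇒ Σ ṁᵢCp,ᵢ(T_out − Tᵢ) = 0
T_out = Σ ṁᵢCp,ᵢTᵢ / Σ ṁᵢCp,ᵢ
      = -26075 / 1015 = -25.689 °C

T_out = -25.7 °C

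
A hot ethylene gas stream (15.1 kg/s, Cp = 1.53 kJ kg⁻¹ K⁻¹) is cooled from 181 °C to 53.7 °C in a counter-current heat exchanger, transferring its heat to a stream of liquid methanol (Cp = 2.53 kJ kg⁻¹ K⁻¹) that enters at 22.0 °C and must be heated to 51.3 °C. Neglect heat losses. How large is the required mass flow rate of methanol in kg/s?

Heat released by hot stream: Q = 15.1 × 1.53 × (181 − 53.7) = 2941 kJ/s
Energy balance on cold side (adiabatic exchanger): Q = ṁ_c·Cp_c·(T_c,out − T_c,in)
ṁ_c = 2941 / [2.53 × (51.3 − 22.0)] = 39.674 kg/s

ṁ_c = 39.7 kg/s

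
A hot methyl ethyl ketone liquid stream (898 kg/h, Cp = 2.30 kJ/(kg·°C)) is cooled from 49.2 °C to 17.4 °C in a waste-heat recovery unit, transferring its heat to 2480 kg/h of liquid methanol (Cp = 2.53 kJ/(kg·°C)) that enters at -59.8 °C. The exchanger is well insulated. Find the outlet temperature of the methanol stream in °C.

T_c,out = -49.3 °C

Heat released by hot stream: Q = 898 × 2.30 × (49.2 − 17.4) = 65680 kJ/h
Energy balance on cold side (adiabatic exchanger): Q = ṁ_c·Cp_c·(T_c,out − T_c,in)
T_c,out = -59.8 + 65680/(2480 × 2.53) = -49.332 °C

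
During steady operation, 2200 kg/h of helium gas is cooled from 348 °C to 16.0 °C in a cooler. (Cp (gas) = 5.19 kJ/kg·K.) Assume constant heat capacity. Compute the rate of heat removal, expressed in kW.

Q_c = 1050 kW

Q = ṁ·Cp·ΔT = 2200 × 5.19 × (16.0 − 348) = -3.7908e+06 kJ/h
Converting: 3.7908e+06 / 3600 s = 1053 kW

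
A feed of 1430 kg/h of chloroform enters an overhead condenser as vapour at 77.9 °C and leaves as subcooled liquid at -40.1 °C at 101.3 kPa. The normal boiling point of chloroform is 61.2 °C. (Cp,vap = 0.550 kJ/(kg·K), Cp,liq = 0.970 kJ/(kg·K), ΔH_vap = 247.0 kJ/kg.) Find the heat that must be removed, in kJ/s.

Q_c = 141 kJ/s

vapour 77.9→61.2 °C: -9.185 kJ/kg
condensation at 61.2 °C: -247 kJ/kg
liquid 61.2→-40.1 °C: -98.261 kJ/kg
Δh = -9.185 + -247 + -98.261 = -354.45 kJ/kg
Q = ṁ·Δh = 1430 kg/h × -354.45 kJ/kg = -506860 kJ/h
|Q| = 140.79 kW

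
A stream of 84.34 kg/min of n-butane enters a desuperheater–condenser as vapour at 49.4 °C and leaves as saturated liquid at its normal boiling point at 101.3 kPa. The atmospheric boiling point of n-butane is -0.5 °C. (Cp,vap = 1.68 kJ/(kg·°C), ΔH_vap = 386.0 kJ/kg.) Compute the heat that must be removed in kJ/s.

vapour 49.4→-0.5 °C: -83.832 kJ/kg
condensation at -0.5 °C: -386 kJ/kg
Δh = -83.832 + -386 = -469.83 kJ/kg
Q = ṁ·Δh = 84.34 kg/min × -469.83 kJ/kg = -39626 kJ/min
|Q| = 660.43 kW

Q_c = 660 kJ/s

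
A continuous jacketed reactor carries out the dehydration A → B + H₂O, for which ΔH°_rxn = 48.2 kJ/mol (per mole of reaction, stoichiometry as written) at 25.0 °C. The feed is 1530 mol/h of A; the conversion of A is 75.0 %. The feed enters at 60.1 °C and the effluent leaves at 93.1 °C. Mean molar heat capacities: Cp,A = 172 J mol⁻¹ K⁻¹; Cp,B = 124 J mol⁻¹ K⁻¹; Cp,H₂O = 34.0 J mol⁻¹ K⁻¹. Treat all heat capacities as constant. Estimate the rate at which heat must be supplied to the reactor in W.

Q_in = 17500 W

Extent of reaction ξ = 0.750 × 1530 = 1147.5 mol/h
Reaction term: ξ·ΔH°_rxn = 1147.5 × 48.2 = 55310 kJ/h
Sensible, feed 60.1→25 °C: -9236.9 kJ/h
Outlet flows (mol/h): A 382.5, B 1147.5, H₂O 1147.5
Sensible, products 25→93.1 °C: 16827 kJ/h
Q = ΔH = 62900 kJ/h = 17.472 kW
Heat supplied = 17472 W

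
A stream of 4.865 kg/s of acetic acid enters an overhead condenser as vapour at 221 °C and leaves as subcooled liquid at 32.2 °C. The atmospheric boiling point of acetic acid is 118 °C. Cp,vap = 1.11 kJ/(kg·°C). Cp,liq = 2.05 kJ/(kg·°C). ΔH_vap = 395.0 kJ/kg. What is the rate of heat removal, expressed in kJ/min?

vapour 221→118 °C: -114.33 kJ/kg
condensation at 118 °C: -395 kJ/kg
liquid 118→32.2 °C: -175.89 kJ/kg
Δh = -114.33 + -395 + -175.89 = -685.22 kJ/kg
Q = ṁ·Δh = 4.865 kg/s × -685.22 kJ/kg = -3333.6 kJ/s
|Q| = 3333.6 kW = 200020 kJ/min

Q_c = 200000 kJ/min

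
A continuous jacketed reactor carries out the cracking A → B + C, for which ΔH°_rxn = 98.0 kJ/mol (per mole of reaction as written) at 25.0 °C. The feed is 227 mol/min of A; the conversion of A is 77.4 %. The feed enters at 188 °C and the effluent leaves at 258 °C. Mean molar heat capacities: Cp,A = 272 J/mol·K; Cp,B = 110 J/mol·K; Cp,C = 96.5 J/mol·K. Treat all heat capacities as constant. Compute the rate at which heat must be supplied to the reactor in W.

Q_in = 314000 W

Extent of reaction ξ = 0.774 × 227 = 175.7 mol/min
Reaction term: ξ·ΔH°_rxn = 175.7 × 98.0 = 17218 kJ/min
Sensible, feed 188→25 °C: -10064 kJ/min
Outlet flows (mol/min): A 51.302, B 175.7, C 175.7
Sensible, products 25→258 °C: 11705 kJ/min
Q = ΔH = 18859 kJ/min = 314.32 kW
Heat supplied = 314320 W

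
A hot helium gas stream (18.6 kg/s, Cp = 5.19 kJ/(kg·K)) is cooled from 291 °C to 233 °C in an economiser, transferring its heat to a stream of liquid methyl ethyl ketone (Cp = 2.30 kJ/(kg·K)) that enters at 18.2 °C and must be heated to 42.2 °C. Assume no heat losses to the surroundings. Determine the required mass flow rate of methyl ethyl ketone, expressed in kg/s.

Heat released by hot stream: Q = 18.6 × 5.19 × (291 − 233) = 5599 kJ/s
Energy balance on cold side (adiabatic exchanger): Q = ṁ_c·Cp_c·(T_c,out − T_c,in)
ṁ_c = 5599 / [2.30 × (42.2 − 18.2)] = 101.43 kg/s

ṁ_c = 101 kg/s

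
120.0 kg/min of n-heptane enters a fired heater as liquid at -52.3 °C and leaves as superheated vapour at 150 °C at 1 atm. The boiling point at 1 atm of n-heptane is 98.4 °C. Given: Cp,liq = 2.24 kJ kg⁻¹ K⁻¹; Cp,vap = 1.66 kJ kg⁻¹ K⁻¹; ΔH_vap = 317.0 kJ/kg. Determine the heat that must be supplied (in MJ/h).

liquid -52.3→98.4 °C: 337.57 kJ/kg
vaporisation at 98.4 °C: 317 kJ/kg
vapour 98.4→150 °C: 85.656 kJ/kg
Δh = 337.57 + 317 + 85.656 = 740.22 kJ/kg
Q = ṁ·Δh = 120.0 kg/min × 740.22 kJ/kg = 88827 kJ/min
|Q| = 1480.4 kW = 5329.6 MJ/h

Q = 5330 MJ/h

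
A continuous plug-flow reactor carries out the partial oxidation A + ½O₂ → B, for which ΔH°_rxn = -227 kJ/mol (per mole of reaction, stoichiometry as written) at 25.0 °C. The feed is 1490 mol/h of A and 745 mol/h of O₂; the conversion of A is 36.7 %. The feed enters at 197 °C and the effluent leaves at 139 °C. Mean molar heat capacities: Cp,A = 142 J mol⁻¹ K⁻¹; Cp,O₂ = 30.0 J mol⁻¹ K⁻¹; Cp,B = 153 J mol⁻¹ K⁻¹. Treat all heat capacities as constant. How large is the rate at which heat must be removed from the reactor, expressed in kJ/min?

Extent of reaction ξ = 0.367 × 1490 = 546.83 mol/h
Reaction term: ξ·ΔH°_rxn = 546.83 × -227 = -124130 kJ/h
Sensible, feed 197→25 °C: -40236 kJ/h
Outlet flows (mol/h): A 943.17, O₂ 471.58, B 546.83
Sensible, products 25→139 °C: 26419 kJ/h
Q = ΔH = -137950 kJ/h = -38.319 kW
Heat removed = 2299.1 kJ/min

Q_out = 2300 kJ/min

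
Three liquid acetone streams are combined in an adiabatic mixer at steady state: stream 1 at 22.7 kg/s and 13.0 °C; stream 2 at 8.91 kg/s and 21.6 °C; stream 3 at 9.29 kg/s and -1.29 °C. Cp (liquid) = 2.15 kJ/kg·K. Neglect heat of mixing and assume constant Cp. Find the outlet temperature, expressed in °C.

Energy balance with Q = 0: Σ ṁᵢCp,ᵢ(T_out − Tᵢ) = 0
T_out = Σ ṁᵢCp,ᵢTᵢ / Σ ṁᵢCp,ᵢ
      = 1022.5 / 87.935 = 11.628 °C

T_out = 11.6 °C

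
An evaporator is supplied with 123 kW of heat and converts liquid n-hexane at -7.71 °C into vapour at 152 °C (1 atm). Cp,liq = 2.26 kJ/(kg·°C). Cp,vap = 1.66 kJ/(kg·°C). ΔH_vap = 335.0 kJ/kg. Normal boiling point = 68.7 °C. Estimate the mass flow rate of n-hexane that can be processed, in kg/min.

Δh = 2.26×(68.7−-7.71) + 335.0 + 1.66×(152−68.7) = 645.96 kJ/kg
Q = 123 kW = 123 kJ/s = 7380 kJ/min
ṁ = Q/Δh = 7380 / 645.96 = 11.425 kg/min

ṁ = 11.4 kg/min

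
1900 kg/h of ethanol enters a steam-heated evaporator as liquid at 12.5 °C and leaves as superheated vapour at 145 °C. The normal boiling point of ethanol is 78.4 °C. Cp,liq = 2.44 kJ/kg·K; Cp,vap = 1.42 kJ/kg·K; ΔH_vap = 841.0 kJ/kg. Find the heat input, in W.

Q = 579000 W

liquid 12.5→78.4 °C: 160.8 kJ/kg
vaporisation at 78.4 °C: 841 kJ/kg
vapour 78.4→145 °C: 94.572 kJ/kg
Δh = 160.8 + 841 + 94.572 = 1096.4 kJ/kg
Q = ṁ·Δh = 1900 kg/h × 1096.4 kJ/kg = 2.0831e+06 kJ/h
|Q| = 578.64 kW = 578640 W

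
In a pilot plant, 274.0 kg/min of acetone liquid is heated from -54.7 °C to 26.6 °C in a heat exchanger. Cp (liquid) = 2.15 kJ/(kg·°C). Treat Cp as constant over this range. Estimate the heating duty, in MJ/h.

Q = ṁ·Cp·ΔT = 274.0 × 2.15 × (26.6 − -54.7) = 47894 kJ/min
Converting: 47894 / 60 s = 798.23 kW
Heating duty = 2873.6 MJ/h

Q = 2870 MJ/h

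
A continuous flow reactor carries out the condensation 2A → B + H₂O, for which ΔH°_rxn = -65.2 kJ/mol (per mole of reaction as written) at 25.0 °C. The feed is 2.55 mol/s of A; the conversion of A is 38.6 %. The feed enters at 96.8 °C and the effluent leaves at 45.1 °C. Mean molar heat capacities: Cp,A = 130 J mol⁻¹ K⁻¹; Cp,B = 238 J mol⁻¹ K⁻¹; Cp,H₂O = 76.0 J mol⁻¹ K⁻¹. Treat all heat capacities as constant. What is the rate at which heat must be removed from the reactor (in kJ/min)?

Extent of reaction ξ = 0.386 × 2.55 / 2 = 0.49215 mol/s
Reaction term: ξ·ΔH°_rxn = 0.49215 × -65.2 = -32.088 kJ/s
Sensible, feed 96.8→25 °C: -23.802 kJ/s
Outlet flows (mol/s): A 1.5657, B 0.49215, H₂O 0.49215
Sensible, products 25→45.1 °C: 7.1973 kJ/s
Q = ΔH = -48.693 kJ/s = -48.693 kW
Heat removed = 2921.6 kJ/min

Q_out = 2920 kJ/min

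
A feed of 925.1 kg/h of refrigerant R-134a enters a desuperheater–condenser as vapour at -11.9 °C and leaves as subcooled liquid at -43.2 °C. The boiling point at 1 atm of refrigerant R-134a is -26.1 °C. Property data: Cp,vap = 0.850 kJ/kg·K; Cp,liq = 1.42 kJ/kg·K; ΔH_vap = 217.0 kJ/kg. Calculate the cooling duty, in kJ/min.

Q_c = 3910 kJ/min

vapour -11.9→-26.1 °C: -12.07 kJ/kg
condensation at -26.1 °C: -217 kJ/kg
liquid -26.1→-43.2 °C: -24.282 kJ/kg
Δh = -12.07 + -217 + -24.282 = -253.35 kJ/kg
Q = ṁ·Δh = 925.1 kg/h × -253.35 kJ/kg = -234380 kJ/h
|Q| = 65.104 kW = 3906.3 kJ/min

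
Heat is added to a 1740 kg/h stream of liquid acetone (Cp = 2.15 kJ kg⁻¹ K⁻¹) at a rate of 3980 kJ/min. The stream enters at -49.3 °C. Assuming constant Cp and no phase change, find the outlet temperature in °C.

Q = 3980 kJ/min = 238800 kJ/h
ΔT = Q/(ṁ·Cp) = 238800/(1740×2.15) = 63.833 K
T_out = -49.3 + 63.833 = 14.533 °C

T_out = 14.5 °C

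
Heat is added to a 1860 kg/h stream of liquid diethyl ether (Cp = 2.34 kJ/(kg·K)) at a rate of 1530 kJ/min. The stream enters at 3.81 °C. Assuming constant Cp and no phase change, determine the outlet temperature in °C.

Q = 1530 kJ/min = 91800 kJ/h
ΔT = Q/(ṁ·Cp) = 91800/(1860×2.34) = 21.092 K
T_out = 3.81 + 21.092 = 24.902 °C

T_out = 24.9 °C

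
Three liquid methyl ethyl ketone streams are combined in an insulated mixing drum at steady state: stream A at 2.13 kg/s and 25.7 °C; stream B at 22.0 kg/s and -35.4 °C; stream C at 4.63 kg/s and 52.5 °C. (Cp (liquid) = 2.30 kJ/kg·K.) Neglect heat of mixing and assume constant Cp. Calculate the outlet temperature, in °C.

Energy balance with Q = 0: Σ ṁᵢCp,ᵢ(T_out − Tᵢ) = 0
T_out = Σ ṁᵢCp,ᵢTᵢ / Σ ṁᵢCp,ᵢ
      = -1106.3 / 66.148 = -16.724 °C

T_out = -16.7 °C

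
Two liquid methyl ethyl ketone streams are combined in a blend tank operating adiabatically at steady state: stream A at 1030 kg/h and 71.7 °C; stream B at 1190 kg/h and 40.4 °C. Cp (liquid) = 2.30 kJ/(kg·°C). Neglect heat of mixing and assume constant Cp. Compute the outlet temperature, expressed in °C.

Adiabatic, steady state ⇒ Σ ṁᵢCp,ᵢ(T_out − Tᵢ) = 0
T_out = Σ ṁᵢCp,ᵢTᵢ / Σ ṁᵢCp,ᵢ
      = 280430 / 5106 = 54.922 °C

T_out = 54.9 °C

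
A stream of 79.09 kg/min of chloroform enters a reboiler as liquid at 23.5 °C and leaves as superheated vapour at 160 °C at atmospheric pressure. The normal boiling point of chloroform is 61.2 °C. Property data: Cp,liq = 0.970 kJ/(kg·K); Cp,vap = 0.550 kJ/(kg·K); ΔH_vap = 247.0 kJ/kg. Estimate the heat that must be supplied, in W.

Q = 445000 W

liquid 23.5→61.2 °C: 36.569 kJ/kg
vaporisation at 61.2 °C: 247 kJ/kg
vapour 61.2→160 °C: 54.34 kJ/kg
Δh = 36.569 + 247 + 54.34 = 337.91 kJ/kg
Q = ṁ·Δh = 79.09 kg/min × 337.91 kJ/kg = 26725 kJ/min
|Q| = 445.42 kW = 445420 W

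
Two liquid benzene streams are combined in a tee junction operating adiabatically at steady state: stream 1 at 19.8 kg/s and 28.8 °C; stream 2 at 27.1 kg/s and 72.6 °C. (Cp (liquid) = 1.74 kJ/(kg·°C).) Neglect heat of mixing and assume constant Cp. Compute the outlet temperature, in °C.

No heat crosses the boundary, so H_out = H_in.
Σ ṁᵢCp,ᵢTᵢ = 19.8×1.74×28.8 + 27.1×1.74×72.6 = 4415.6
Σ ṁᵢCp,ᵢ = 19.8×1.74 + 27.1×1.74 = 81.606
T_out = 4415.6 / 81.606 = 54.109 °C

T_out = 54.1 °C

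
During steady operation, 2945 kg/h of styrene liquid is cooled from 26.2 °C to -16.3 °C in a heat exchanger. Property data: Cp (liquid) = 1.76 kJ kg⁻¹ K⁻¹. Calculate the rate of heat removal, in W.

Q_c = 61200 W

Q = ṁ·Cp·ΔT = 2945 × 1.76 × (-16.3 − 26.2) = -220290 kJ/h
Converting: 220290 / 3600 s = 61.191 kW
Cooling duty = 61191 W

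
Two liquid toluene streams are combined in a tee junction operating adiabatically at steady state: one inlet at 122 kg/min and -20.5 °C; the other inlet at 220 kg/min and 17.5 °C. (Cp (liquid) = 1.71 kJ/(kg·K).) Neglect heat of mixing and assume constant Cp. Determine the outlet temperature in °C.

T_out = 3.94 °C

Energy balance with Q = 0: Σ ṁᵢCp,ᵢ(T_out − Tᵢ) = 0
T_out = Σ ṁᵢCp,ᵢTᵢ / Σ ṁᵢCp,ᵢ
      = 2306.8 / 584.82 = 3.9444 °C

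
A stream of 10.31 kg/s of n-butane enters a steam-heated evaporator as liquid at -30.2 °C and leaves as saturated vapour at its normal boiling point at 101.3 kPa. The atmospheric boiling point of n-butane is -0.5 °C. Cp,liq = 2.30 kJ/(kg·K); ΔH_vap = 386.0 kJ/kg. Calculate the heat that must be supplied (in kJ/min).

Q = 281000 kJ/min

liquid -30.2→-0.5 °C: 68.31 kJ/kg
vaporisation at -0.5 °C: 386 kJ/kg
Δh = 68.31 + 386 = 454.31 kJ/kg
Q = ṁ·Δh = 10.31 kg/s × 454.31 kJ/kg = 4683.9 kJ/s
|Q| = 4683.9 kW = 281040 kJ/min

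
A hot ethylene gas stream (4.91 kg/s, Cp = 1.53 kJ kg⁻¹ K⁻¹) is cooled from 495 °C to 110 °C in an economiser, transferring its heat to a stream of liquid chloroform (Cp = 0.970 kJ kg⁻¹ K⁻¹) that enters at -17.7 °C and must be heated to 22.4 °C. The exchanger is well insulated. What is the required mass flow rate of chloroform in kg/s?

Heat released by hot stream: Q = 4.91 × 1.53 × (495 − 110) = 2892.2 kJ/s
Energy balance on cold side (adiabatic exchanger): Q = ṁ_c·Cp_c·(T_c,out − T_c,in)
ṁ_c = 2892.2 / [0.970 × (22.4 − -17.7)] = 74.356 kg/s

ṁ_c = 74.4 kg/s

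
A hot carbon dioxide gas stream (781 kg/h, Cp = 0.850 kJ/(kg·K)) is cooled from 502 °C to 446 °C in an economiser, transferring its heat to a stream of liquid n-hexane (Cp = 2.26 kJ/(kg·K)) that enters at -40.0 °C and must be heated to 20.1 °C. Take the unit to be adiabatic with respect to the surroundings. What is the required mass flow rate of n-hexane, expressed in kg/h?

Heat released by hot stream: Q = 781 × 0.850 × (502 − 446) = 37176 kJ/h
Energy balance on cold side (adiabatic exchanger): Q = ṁ_c·Cp_c·(T_c,out − T_c,in)
ṁ_c = 37176 / [2.26 × (20.1 − -40.0)] = 273.7 kg/h

ṁ_c = 274 kg/h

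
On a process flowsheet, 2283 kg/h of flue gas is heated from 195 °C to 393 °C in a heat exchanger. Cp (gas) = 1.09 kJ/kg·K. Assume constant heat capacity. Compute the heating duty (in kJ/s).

Q = ṁ·Cp·ΔT = 2283 × 1.09 × (393 − 195) = 492720 kJ/h
Converting: 492720 / 3600 s = 136.87 kW

Q = 137 kJ/s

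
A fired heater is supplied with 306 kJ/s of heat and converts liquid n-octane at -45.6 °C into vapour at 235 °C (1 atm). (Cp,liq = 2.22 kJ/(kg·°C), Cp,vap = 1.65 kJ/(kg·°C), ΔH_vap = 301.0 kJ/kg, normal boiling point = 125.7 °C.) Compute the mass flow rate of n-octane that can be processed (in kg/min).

ṁ = 21.3 kg/min

Δh = 2.22×(125.7−-45.6) + 301.0 + 1.65×(235−125.7) = 861.63 kJ/kg
Q = 306 kJ/s = 306 kJ/s = 18360 kJ/min
ṁ = Q/Δh = 18360 / 861.63 = 21.308 kg/min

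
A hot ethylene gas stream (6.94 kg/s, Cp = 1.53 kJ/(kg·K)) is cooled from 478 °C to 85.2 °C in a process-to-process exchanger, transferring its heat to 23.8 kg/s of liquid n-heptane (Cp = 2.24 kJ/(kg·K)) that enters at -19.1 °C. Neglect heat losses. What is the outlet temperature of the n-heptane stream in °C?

Heat released by hot stream: Q = 6.94 × 1.53 × (478 − 85.2) = 4170.8 kJ/s
Energy balance on cold side (adiabatic exchanger): Q = ṁ_c·Cp_c·(T_c,out − T_c,in)
T_c,out = -19.1 + 4170.8/(23.8 × 2.24) = 59.134 °C

T_c,out = 59.1 °C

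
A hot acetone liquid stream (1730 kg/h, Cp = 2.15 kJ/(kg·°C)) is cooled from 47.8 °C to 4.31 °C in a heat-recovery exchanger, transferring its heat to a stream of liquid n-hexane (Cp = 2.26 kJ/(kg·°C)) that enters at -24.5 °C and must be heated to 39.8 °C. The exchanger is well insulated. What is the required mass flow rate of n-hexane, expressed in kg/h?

Heat released by hot stream: Q = 1730 × 2.15 × (47.8 − 4.31) = 161760 kJ/h
Energy balance on cold side (adiabatic exchanger): Q = ṁ_c·Cp_c·(T_c,out − T_c,in)
ṁ_c = 161760 / [2.26 × (39.8 − -24.5)] = 1113.2 kg/h

ṁ_c = 1110 kg/h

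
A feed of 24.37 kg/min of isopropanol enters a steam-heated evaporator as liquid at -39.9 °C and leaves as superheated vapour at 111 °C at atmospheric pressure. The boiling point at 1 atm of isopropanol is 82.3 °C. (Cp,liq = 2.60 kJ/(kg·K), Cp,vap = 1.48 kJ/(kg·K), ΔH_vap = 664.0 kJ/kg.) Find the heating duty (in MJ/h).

liquid -39.9→82.3 °C: 317.72 kJ/kg
vaporisation at 82.3 °C: 664 kJ/kg
vapour 82.3→111 °C: 42.476 kJ/kg
Δh = 317.72 + 664 + 42.476 = 1024.2 kJ/kg
Q = ṁ·Δh = 24.37 kg/min × 1024.2 kJ/kg = 24960 kJ/min
|Q| = 415.99 kW = 1497.6 MJ/h

Q = 1500 MJ/h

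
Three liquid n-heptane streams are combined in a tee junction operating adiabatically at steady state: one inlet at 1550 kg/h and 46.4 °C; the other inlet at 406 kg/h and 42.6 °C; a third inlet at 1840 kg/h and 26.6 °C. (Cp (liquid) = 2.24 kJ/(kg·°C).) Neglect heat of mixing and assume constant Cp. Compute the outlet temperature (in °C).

T_out = 36.4 °C

Energy balance with Q = 0: Σ ṁᵢCp,ᵢ(T_out − Tᵢ) = 0
Σ ṁᵢCp,ᵢTᵢ = 1550×2.24×46.4 + 406×2.24×42.6 + 1840×2.24×26.6 = 309480
Σ ṁᵢCp,ᵢ = 1550×2.24 + 406×2.24 + 1840×2.24 = 8503
T_out = 309480 / 8503 = 36.396 °C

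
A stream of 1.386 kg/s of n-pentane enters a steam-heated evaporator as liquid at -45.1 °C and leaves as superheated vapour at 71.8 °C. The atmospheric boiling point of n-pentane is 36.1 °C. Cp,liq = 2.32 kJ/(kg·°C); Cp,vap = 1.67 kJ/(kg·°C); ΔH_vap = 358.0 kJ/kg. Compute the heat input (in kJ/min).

liquid -45.1→36.1 °C: 188.38 kJ/kg
vaporisation at 36.1 °C: 358 kJ/kg
vapour 36.1→71.8 °C: 59.619 kJ/kg
Δh = 188.38 + 358 + 59.619 = 606 kJ/kg
Q = ṁ·Δh = 1.386 kg/s × 606 kJ/kg = 839.92 kJ/s
|Q| = 839.92 kW = 50395 kJ/min

Q = 50400 kJ/min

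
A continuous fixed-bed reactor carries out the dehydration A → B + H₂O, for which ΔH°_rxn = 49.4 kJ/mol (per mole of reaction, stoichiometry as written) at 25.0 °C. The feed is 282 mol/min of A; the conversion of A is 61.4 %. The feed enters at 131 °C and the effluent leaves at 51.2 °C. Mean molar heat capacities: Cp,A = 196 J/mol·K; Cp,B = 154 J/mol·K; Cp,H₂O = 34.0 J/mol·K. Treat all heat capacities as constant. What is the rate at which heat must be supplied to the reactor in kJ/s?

Extent of reaction ξ = 0.614 × 282 = 173.15 mol/min
Reaction term: ξ·ΔH°_rxn = 173.15 × 49.4 = 8553.5 kJ/min
Sensible, feed 131→25 °C: -5858.8 kJ/min
Outlet flows (mol/min): A 108.85, B 173.15, H₂O 173.15
Sensible, products 25→51.2 °C: 1411.8 kJ/min
Q = ΔH = 4106.5 kJ/min = 68.442 kW
Heat supplied = 68.442 kJ/s

Q_in = 68.4 kJ/s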